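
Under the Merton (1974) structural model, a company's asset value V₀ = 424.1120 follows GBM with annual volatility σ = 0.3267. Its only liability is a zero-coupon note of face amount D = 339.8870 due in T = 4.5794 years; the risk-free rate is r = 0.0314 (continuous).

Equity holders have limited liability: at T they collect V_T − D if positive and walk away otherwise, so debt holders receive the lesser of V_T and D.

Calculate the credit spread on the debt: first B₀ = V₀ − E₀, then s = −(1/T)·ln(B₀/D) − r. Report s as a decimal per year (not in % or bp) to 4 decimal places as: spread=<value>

spread=0.0369

With assets at 424.1120 and a single debt payment of 339.8870 at 4.5794 years:
d₁ = [ln(V₀/D) + (r + σ²/2)T] / (σ√T)
   = [ln(424.1120/339.8870) + (0.0314 + 0.5·0.3267²)·4.5794] / (0.3267·√4.5794)
   = [0.221384 + 0.388179] / 0.699123 = 0.871898
d₂ = d₁ − σ√T = 0.871898 − 0.699123 = 0.172775
N(d₁) = 0.808368,  N(d₂) = 0.568586,  e^(−rT) = 0.866067
E₀ = V₀·N(d₁) − D·e^(−rT)·N(d₂)
   = 424.1120·0.808368 − 339.8870·0.866067·0.568586 = 175.466832
B₀ = V₀ − E₀ = 424.1120 − 175.466832 = 248.645168
spread = −(1/T)·ln(B₀/D) − r = −(1/4.5794)·ln(248.645168/339.8870) − 0.0314 = 0.03685924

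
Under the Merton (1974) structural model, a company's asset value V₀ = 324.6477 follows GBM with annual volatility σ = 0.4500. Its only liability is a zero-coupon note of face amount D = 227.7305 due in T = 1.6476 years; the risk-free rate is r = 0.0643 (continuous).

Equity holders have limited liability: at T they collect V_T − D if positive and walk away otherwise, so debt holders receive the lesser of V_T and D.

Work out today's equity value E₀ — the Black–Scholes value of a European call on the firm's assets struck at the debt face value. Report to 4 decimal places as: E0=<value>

Work the structural quantities from V₀ = 324.6477 against face 227.7305:
d₁ = [ln(V₀/D) + (r + σ²/2)T] / (σ√T)
   = [ln(324.6477/227.7305) + (0.0643 + 0.5·0.4500²)·1.6476] / (0.4500·√1.6476)
   = [0.354578 + 0.272760] / 0.577615 = 1.086083
d₂ = d₁ − σ√T = 1.086083 − 0.577615 = 0.508468
N(d₁) = 0.861279,  N(d₂) = 0.694438,  e^(−rT) = 0.899478
E₀ = V₀·N(d₁) − D·e^(−rT)·N(d₂)
   = 324.6477·0.861279 − 227.7305·0.899478·0.694438 = 137.364626

E0=137.3646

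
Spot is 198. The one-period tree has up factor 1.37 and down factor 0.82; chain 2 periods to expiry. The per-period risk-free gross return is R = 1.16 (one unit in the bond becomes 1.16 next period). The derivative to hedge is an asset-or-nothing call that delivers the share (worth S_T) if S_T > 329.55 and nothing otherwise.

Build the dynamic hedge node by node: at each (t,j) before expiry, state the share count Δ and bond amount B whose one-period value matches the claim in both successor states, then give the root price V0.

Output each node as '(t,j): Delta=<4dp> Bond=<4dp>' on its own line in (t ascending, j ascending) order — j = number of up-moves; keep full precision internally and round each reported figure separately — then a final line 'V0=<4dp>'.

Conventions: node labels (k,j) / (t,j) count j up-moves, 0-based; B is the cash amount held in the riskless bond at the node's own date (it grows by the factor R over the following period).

Under the risk-neutral measure, an up-move has probability p* = (R−d)/(u−d) = 0.6182 and values discount at R = 1.16.
At maturity the claim pays: V(2,0)=0.0000, V(2,1)=0.0000, V(2,2)=371.6262
(1,0): S=162.3600. Δ = (V_up−V_dn)/(S_up−S_dn) = (0.0000−0.0000)/(222.4332−133.1352) = 0.0000. V = [p*·0.0000 + (1−p*)·0.0000]/1.16 = 0.0000. B = V − Δ·S = 0.0000.
(1,1): S=271.2600. Δ = (V_up−V_dn)/(S_up−S_dn) = (371.6262−0.0000)/(371.6262−222.4332) = 2.4909. V = [p*·371.6262 + (1−p*)·0.0000]/1.16 = 198.0453. B = V − Δ·S = -477.6387.
(0,0): S=198.0000. Δ = (V_up−V_dn)/(S_up−S_dn) = (198.0453−0.0000)/(271.2600−162.3600) = 1.8186. V = [p*·198.0453 + (1−p*)·0.0000]/1.16 = 105.5414. B = V − Δ·S = -254.5410.
As a check, the time-0 holding Δ(0,0)·S0 + B(0,0) comes to 105.5414 — exactly V0.

(0,0): Delta=1.8186 Bond=-254.5410
(1,0): Delta=0.0000 Bond=0.0000
(1,1): Delta=2.4909 Bond=-477.6387
V0=105.5414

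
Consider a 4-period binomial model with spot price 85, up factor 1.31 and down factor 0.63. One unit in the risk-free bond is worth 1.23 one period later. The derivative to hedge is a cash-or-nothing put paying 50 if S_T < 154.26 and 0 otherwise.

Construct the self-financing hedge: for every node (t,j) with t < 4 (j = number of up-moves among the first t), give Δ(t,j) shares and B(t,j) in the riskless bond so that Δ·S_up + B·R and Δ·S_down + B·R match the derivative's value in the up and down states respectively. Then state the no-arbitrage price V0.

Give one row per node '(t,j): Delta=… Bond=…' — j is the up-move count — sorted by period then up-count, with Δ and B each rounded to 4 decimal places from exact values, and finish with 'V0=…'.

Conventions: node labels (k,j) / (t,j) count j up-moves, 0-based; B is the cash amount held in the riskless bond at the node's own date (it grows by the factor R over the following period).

(0,0): Delta=-0.3193 Bond=35.7479
(1,0): Delta=0.0000 Bond=26.8692
(1,1): Delta=-0.3398 Bond=46.2500
(2,0): Delta=0.0000 Bond=33.0491
(2,1): Delta=0.0000 Bond=33.0491
(2,2): Delta=-0.3616 Bond=60.0659
(3,0): Delta=0.0000 Bond=40.6504
(3,1): Delta=0.0000 Bond=40.6504
(3,2): Delta=0.0000 Bond=40.6504
(3,3): Delta=-0.3848 Bond=78.3118
V0=8.6039

No-arbitrage ⇒ martingale measure with p* = (R−d)/(u−d) = 0.8824.
Payoffs at expiry: V(4,0)=50.0000, V(4,1)=50.0000, V(4,2)=50.0000, V(4,3)=50.0000, V(4,4)=0.0000
  t=3,j=0: stock 21.2540 → up 27.8427 (V=50.0000), down 13.3900 (V=50.0000). Price 40.6504; hedge Δ=0.0000, bond B=40.6504.
  t=3,j=1: stock 44.1948 → up 57.8952 (V=50.0000), down 27.8427 (V=50.0000). Price 40.6504; hedge Δ=0.0000, bond B=40.6504.
  t=3,j=2: stock 91.8972 → up 120.3853 (V=50.0000), down 57.8952 (V=50.0000). Price 40.6504; hedge Δ=0.0000, bond B=40.6504.
  t=3,j=3: stock 191.0877 → up 250.3249 (V=0.0000), down 120.3853 (V=50.0000). Price 4.7824; hedge Δ=-0.3848, bond B=78.3118.
  t=2,j=0: stock 33.7365 → up 44.1948 (V=40.6504), down 21.2540 (V=40.6504). Price 33.0491; hedge Δ=0.0000, bond B=33.0491.
  t=2,j=1: stock 70.1505 → up 91.8972 (V=40.6504), down 44.1948 (V=40.6504). Price 33.0491; hedge Δ=0.0000, bond B=33.0491.
  t=2,j=2: stock 145.8685 → up 191.0877 (V=4.7824), down 91.8972 (V=40.6504). Price 7.3188; hedge Δ=-0.3616, bond B=60.0659.
  t=1,j=0: stock 53.5500 → up 70.1505 (V=33.0491), down 33.7365 (V=33.0491). Price 26.8692; hedge Δ=0.0000, bond B=26.8692.
  t=1,j=1: stock 111.3500 → up 145.8685 (V=7.3188), down 70.1505 (V=33.0491). Price 8.4113; hedge Δ=-0.3398, bond B=46.2500.
  t=0,j=0: stock 85.0000 → up 111.3500 (V=8.4113), down 53.5500 (V=26.8692). Price 8.6039; hedge Δ=-0.3193, bond B=35.7479.
As a check, the time-0 holding Δ(0,0)·S0 + B(0,0) comes to 8.6039 — exactly V0.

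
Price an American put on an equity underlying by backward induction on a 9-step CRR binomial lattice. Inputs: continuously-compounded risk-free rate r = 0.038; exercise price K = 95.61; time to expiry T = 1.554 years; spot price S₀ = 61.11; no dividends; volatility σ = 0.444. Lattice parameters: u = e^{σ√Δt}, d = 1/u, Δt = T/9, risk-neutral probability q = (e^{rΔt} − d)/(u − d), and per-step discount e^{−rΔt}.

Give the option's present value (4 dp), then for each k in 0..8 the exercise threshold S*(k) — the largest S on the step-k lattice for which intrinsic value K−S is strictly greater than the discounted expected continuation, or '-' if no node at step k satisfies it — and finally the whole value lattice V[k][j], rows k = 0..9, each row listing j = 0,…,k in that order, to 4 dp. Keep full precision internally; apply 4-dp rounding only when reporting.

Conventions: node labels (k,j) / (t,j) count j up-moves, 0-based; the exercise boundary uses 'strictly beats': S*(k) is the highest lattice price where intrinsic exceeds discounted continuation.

Δt=0.17267, u=1.20261, d=0.83152, q=0.47175, disc=e^(-rΔt)=0.99346
k=9 terminal: V=max(K-S,0) → 83.9960 78.8130 71.3168 60.4754 44.7956 22.1184 0.0000 0.0000 0.0000 0.0000
k=8: j=0 S=13.9671 intr=81.6429 cont=81.0176 V=81.6429[EX]; j=1 S=20.2003 intr=75.4097 cont=74.7844 V=75.4097[EX]; j=2 S=29.2153 intr=66.3947 cont=65.7695 V=66.3947[EX]; j=3 S=42.2533 intr=53.3567 cont=52.7314 V=53.3567[EX]; j=4 S=61.1100 intr=34.5000 cont=33.8747 V=34.5000[EX]; j=5 S=88.3819 intr=7.2281 cont=11.6077 V=11.6077[hold]; j=6 S=127.8247 intr=0.0000 cont=0.0000 V=0.0000[hold]; j=7 S=184.8699 intr=0.0000 cont=0.0000 V=0.0000[hold]; j=8 S=267.3729 intr=0.0000 cont=0.0000 V=0.0000[hold]  S*(8)=61.1100
k=7: j=0 S=16.7970 intr=78.8130 cont=78.1877 V=78.8130[EX]; j=1 S=24.2932 intr=71.3168 cont=70.6916 V=71.3168[EX]; j=2 S=35.1346 intr=60.4754 cont=59.8501 V=60.4754[EX]; j=3 S=50.8144 intr=44.7956 cont=44.1703 V=44.7956[EX]; j=4 S=73.4916 intr=22.1184 cont=23.5457 V=23.5457[hold]; j=5 S=106.2892 intr=0.0000 cont=6.0917 V=6.0917[hold]; j=6 S=153.7236 intr=0.0000 cont=0.0000 V=0.0000[hold]; j=7 S=222.3268 intr=0.0000 cont=0.0000 V=0.0000[hold]  S*(7)=50.8144
k=6: j=0 S=20.2003 intr=75.4097 cont=74.7844 V=75.4097[EX]; j=1 S=29.2153 intr=66.3947 cont=65.7695 V=66.3947[EX]; j=2 S=42.2533 intr=53.3567 cont=52.7314 V=53.3567[EX]; j=3 S=61.1100 intr=34.5000 cont=34.5436 V=34.5436[hold]; j=4 S=88.3819 intr=7.2281 cont=15.2117 V=15.2117[hold]; j=5 S=127.8247 intr=0.0000 cont=3.1969 V=3.1969[hold]; j=6 S=184.8699 intr=0.0000 cont=0.0000 V=0.0000[hold]  S*(6)=42.2533
k=5: j=0 S=24.2932 intr=71.3168 cont=70.6916 V=71.3168[EX]; j=1 S=35.1346 intr=60.4754 cont=59.8501 V=60.4754[EX]; j=2 S=50.8144 intr=44.7956 cont=44.1908 V=44.7956[EX]; j=3 S=73.4916 intr=22.1184 cont=25.2576 V=25.2576[hold]; j=4 S=106.2892 intr=0.0000 cont=9.4814 V=9.4814[hold]; j=5 S=153.7236 intr=0.0000 cont=1.6777 V=1.6777[hold]  S*(5)=50.8144
k=4: j=0 S=29.2153 intr=66.3947 cont=65.7695 V=66.3947[EX]; j=1 S=42.2533 intr=53.3567 cont=52.7314 V=53.3567[EX]; j=2 S=61.1100 intr=34.5000 cont=35.3460 V=35.3460[hold]; j=3 S=88.3819 intr=7.2281 cont=17.6987 V=17.6987[hold]; j=4 S=127.8247 intr=0.0000 cont=5.7621 V=5.7621[hold]  S*(4)=42.2533
k=3: j=0 S=35.1346 intr=60.4754 cont=59.8501 V=60.4754[EX]; j=1 S=50.8144 intr=44.7956 cont=44.5668 V=44.7956[EX]; j=2 S=73.4916 intr=22.1184 cont=26.8442 V=26.8442[hold]; j=3 S=106.2892 intr=0.0000 cont=11.9888 V=11.9888[hold]  S*(3)=50.8144
k=2: j=0 S=42.2533 intr=53.3567 cont=52.7314 V=53.3567[EX]; j=1 S=61.1100 intr=34.5000 cont=36.0896 V=36.0896[hold]; j=2 S=88.3819 intr=7.2281 cont=19.7065 V=19.7065[hold]  S*(2)=42.2533
k=1: j=0 S=50.8144 intr=44.7956 cont=44.9153 V=44.9153[hold]; j=1 S=73.4916 intr=22.1184 cont=28.1754 V=28.1754[hold]  S*(1)=-
k=0: j=0 S=61.1100 intr=34.5000 cont=36.7763 V=36.7763[hold]  S*(0)=-

price = 36.7763
boundary = - - 42.2533 50.8144 42.2533 50.8144 42.2533 50.8144 61.1100
tree:
36.7763
44.9153 28.1754
53.3567 36.0896 19.7065
60.4754 44.7956 26.8442 11.9888
66.3947 53.3567 35.3460 17.6987 5.7621
71.3168 60.4754 44.7956 25.2576 9.4814 1.6777
75.4097 66.3947 53.3567 34.5436 15.2117 3.1969 0.0000
78.8130 71.3168 60.4754 44.7956 23.5457 6.0917 0.0000 0.0000
81.6429 75.4097 66.3947 53.3567 34.5000 11.6077 0.0000 0.0000 0.0000
83.9960 78.8130 71.3168 60.4754 44.7956 22.1184 0.0000 0.0000 0.0000 0.0000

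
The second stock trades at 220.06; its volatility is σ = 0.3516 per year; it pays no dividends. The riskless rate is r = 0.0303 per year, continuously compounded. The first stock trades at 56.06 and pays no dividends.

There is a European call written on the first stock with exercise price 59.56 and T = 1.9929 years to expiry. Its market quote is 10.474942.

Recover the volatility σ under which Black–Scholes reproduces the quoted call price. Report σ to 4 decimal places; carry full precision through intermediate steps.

At σ = 0.3350 the Black–Scholes value reproduces the quote:
σ√T = 0.335·√1.9929 = 0.472920
d₁ = (ln(S/K) + (r+σ²/2)T) / (σ√T) = (ln(56.06/59.56) + (0.0303+0.335²/2)·1.9929) / 0.472920 = (-0.060562 + 0.172211) / 0.472920 = 0.236086
d₂ = d₁ − σ√T = 0.236086 − 0.472920 = -0.236834
e^{−rT} = 0.941402
N(d₁) = 0.593317,  N(d₂) = 0.406393
V = S·N(d₁) − K·e^{−rT}·N(d₂) = 33.261355 − 22.786413 = 10.474942 (matching the quote); vega is positive throughout, so no other σ reproduces this price

sigma = 0.3350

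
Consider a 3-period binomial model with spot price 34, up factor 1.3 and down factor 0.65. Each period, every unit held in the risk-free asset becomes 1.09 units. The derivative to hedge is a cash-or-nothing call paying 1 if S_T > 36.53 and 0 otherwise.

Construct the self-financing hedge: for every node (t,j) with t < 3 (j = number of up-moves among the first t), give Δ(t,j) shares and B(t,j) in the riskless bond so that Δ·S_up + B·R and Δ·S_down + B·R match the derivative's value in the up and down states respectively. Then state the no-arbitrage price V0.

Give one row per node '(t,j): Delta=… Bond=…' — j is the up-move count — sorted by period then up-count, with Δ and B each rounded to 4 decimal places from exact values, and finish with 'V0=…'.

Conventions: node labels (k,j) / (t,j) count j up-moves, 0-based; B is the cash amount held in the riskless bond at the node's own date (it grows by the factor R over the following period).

(0,0): Delta=0.0167 Bond=0.0161
(1,0): Delta=0.0432 Bond=-0.5698
(1,1): Delta=0.0103 Bond=0.2978
(2,0): Delta=0.0000 Bond=0.0000
(2,1): Delta=0.0535 Bond=-0.9174
(2,2): Delta=0.0000 Bond=0.9174
V0=0.5825

Under the risk-neutral measure, an up-move has probability p* = (R−d)/(u−d) = 0.6769 and values discount at R = 1.09.
Expiry values: V(3,0)=0.0000, V(3,1)=0.0000, V(3,2)=1.0000, V(3,3)=1.0000
Node (2,0) S=14.3650: V=(p*·0.0000+(1−p*)·0.0000)/1.09=0.0000; Δ=(0.0000−0.0000)/(18.6745−9.3373)=0.0000; B=V−Δ·S=0.0000
Node (2,1) S=28.7300: V=(p*·1.0000+(1−p*)·0.0000)/1.09=0.6210; Δ=(1.0000−0.0000)/(37.3490−18.6745)=0.0535; B=V−Δ·S=-0.9174
Node (2,2) S=57.4600: V=(p*·1.0000+(1−p*)·1.0000)/1.09=0.9174; Δ=(1.0000−1.0000)/(74.6980−37.3490)=0.0000; B=V−Δ·S=0.9174
Node (1,0) S=22.1000: V=(p*·0.6210+(1−p*)·0.0000)/1.09=0.3857; Δ=(0.6210−0.0000)/(28.7300−14.3650)=0.0432; B=V−Δ·S=-0.5698
Node (1,1) S=44.2000: V=(p*·0.9174+(1−p*)·0.6210)/1.09=0.7538; Δ=(0.9174−0.6210)/(57.4600−28.7300)=0.0103; B=V−Δ·S=0.2978
Node (0,0) S=34.0000: V=(p*·0.7538+(1−p*)·0.3857)/1.09=0.5825; Δ=(0.7538−0.3857)/(44.2000−22.1000)=0.0167; B=V−Δ·S=0.0161
Sanity check at the root: Δ(0,0)·S0 + B(0,0) reproduces V0 = 0.5825.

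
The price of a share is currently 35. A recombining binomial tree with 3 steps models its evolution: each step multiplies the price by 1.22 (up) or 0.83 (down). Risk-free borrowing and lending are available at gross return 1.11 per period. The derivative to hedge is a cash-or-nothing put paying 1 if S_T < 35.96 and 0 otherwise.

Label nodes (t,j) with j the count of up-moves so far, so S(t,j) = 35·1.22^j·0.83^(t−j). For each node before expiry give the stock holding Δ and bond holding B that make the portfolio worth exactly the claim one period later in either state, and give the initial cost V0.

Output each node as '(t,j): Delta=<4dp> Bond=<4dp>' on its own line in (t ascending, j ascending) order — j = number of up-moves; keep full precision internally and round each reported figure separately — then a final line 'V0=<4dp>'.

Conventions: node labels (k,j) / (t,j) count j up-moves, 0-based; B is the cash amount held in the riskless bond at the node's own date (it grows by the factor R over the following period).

(0,0): Delta=-0.0241 Bond=0.9845
(1,0): Delta=-0.0571 Bond=2.0517
(1,1): Delta=-0.0153 Bond=0.7161
(2,0): Delta=0.0000 Bond=0.9009
(2,1): Delta=-0.0723 Bond=2.8182
(2,2): Delta=0.0000 Bond=0.0000
V0=0.1417

Risk-neutral probability p* = (R−d)/(u−d) = (1.11−0.83)/(1.22−0.83) = 0.7179.
At maturity the claim pays: V(3,0)=1.0000, V(3,1)=1.0000, V(3,2)=0.0000, V(3,3)=0.0000
(2,0): S=24.1115. Δ = (V_up−V_dn)/(S_up−S_dn) = (1.0000−1.0000)/(29.4160−20.0125) = 0.0000. V = [p*·1.0000 + (1−p*)·1.0000]/1.11 = 0.9009. B = V − Δ·S = 0.9009.
(2,1): S=35.4410. Δ = (V_up−V_dn)/(S_up−S_dn) = (0.0000−1.0000)/(43.2380−29.4160) = -0.0723. V = [p*·0.0000 + (1−p*)·1.0000]/1.11 = 0.2541. B = V − Δ·S = 2.8182.
(2,2): S=52.0940. Δ = (V_up−V_dn)/(S_up−S_dn) = (0.0000−0.0000)/(63.5547−43.2380) = 0.0000. V = [p*·0.0000 + (1−p*)·0.0000]/1.11 = 0.0000. B = V − Δ·S = 0.0000.
(1,0): S=29.0500. Δ = (V_up−V_dn)/(S_up−S_dn) = (0.2541−0.9009)/(35.4410−24.1115) = -0.0571. V = [p*·0.2541 + (1−p*)·0.9009]/1.11 = 0.3933. B = V − Δ·S = 2.0517.
(1,1): S=42.7000. Δ = (V_up−V_dn)/(S_up−S_dn) = (0.0000−0.2541)/(52.0940−35.4410) = -0.0153. V = [p*·0.0000 + (1−p*)·0.2541]/1.11 = 0.0646. B = V − Δ·S = 0.7161.
(0,0): S=35.0000. Δ = (V_up−V_dn)/(S_up−S_dn) = (0.0646−0.3933)/(42.7000−29.0500) = -0.0241. V = [p*·0.0646 + (1−p*)·0.3933]/1.11 = 0.1417. B = V − Δ·S = 0.9845.
Sanity check at the root: Δ(0,0)·S0 + B(0,0) reproduces V0 = 0.1417.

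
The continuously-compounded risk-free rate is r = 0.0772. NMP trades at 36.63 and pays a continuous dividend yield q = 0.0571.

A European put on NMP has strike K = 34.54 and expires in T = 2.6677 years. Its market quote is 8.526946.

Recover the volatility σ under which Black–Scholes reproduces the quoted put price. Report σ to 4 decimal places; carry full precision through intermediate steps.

sigma = 0.5384

At σ = 0.5384 the Black–Scholes value reproduces the quote:
σ√T = 0.5384·√2.6677 = 0.879374
d₁ = (ln(S/K) + (r−q+σ²/2)T) / (σ√T) = (ln(36.63/34.54) + (0.0772−0.0571+0.5384²/2)·2.6677) / 0.879374 = (0.058750 + 0.440270) / 0.879374 = 0.567471
d₂ = d₁ − σ√T = 0.567471 − 0.879374 = -0.311903
e^{−rT} = 0.813877
e^{−qT} = 0.858709
N(−d₁) = 0.285197,  N(−d₂) = 0.622443
V = K·e^{−rT}·N(−d₂) − S·e^{−qT}·N(−d₁) = 17.497673 − 8.970728 = 8.526946 (equal to the quote); since ∂V/∂σ > 0 for all σ, the implied volatility is unique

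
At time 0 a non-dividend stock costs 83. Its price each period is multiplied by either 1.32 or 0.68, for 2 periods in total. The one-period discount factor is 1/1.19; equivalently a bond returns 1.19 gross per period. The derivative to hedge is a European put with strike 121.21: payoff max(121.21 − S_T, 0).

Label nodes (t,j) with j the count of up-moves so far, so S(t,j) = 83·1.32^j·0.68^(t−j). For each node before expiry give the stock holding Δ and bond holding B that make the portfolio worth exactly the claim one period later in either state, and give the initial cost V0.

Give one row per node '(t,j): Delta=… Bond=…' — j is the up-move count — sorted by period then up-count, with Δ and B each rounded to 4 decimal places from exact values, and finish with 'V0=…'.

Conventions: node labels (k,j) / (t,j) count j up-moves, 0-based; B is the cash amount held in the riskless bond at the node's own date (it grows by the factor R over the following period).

Since d<R<u, set p* = (R−d)/(u−d) = 0.7969; price each node as the discounted p*-expectation of its children.
Payoffs at expiry: V(2,0)=82.8308, V(2,1)=46.7092, V(2,2)=0.0000
(1,0): S=56.4400. Δ = (V_up−V_dn)/(S_up−S_dn) = (46.7092−82.8308)/(74.5008−38.3792) = -1.0000. V = [p*·46.7092 + (1−p*)·82.8308]/1.19 = 45.4171. B = V − Δ·S = 101.8571.
(1,1): S=109.5600. Δ = (V_up−V_dn)/(S_up−S_dn) = (0.0000−46.7092)/(144.6192−74.5008) = -0.6661. V = [p*·0.0000 + (1−p*)·46.7092]/1.19 = 7.9729. B = V − Δ·S = 80.9561.
(0,0): S=83.0000. Δ = (V_up−V_dn)/(S_up−S_dn) = (7.9729−45.4171)/(109.5600−56.4400) = -0.7049. V = [p*·7.9729 + (1−p*)·45.4171]/1.19 = 13.0914. B = V − Δ·S = 71.5980.
As a check, the time-0 holding Δ(0,0)·S0 + B(0,0) comes to 13.0914 — exactly V0.

(0,0): Delta=-0.7049 Bond=71.5980
(1,0): Delta=-1.0000 Bond=101.8571
(1,1): Delta=-0.6661 Bond=80.9561
V0=13.0914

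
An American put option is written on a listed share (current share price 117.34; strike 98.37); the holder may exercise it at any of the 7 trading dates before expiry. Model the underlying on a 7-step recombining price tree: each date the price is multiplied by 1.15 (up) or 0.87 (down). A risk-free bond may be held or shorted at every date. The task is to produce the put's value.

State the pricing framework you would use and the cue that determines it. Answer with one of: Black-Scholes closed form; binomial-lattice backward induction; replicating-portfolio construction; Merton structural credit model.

Key observation: the defining feature is the embedded early-exercise option across 7 discrete dates on the spot-117.34 tree; pricing the strike-98.37 put means working backward with an exercise test at every node.

framework: binomial-lattice backward induction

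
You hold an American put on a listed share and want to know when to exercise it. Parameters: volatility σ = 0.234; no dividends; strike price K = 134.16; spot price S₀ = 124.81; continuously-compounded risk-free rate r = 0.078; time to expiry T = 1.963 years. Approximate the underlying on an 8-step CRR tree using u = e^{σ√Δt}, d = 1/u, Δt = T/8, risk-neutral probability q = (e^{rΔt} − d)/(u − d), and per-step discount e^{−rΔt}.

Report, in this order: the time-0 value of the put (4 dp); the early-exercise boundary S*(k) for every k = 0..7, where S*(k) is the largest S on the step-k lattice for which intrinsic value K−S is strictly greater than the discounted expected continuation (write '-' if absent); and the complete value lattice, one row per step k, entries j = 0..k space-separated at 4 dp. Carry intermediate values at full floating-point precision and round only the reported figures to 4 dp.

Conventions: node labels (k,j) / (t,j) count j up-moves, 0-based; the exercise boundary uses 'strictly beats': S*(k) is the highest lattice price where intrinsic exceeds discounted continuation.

price = 14.7348
boundary = - - 98.9849 111.1499 98.9849 111.1499 98.9849 111.1499
tree:
14.7348
23.1158 8.5074
35.1751 14.2222 4.2074
46.0087 23.0101 7.6496 1.5855
55.6566 35.1751 13.5130 3.2002 0.3420
64.2486 46.0087 23.0101 6.3454 0.7820 0.0000
71.9002 55.6566 35.1751 12.2862 1.7882 0.0000 0.0000
78.7143 64.2486 46.0087 23.0101 4.0890 0.0000 0.0000 0.0000
84.7827 71.9002 55.6566 35.1751 9.3500 0.0000 0.0000 0.0000 0.0000

params: Δt=0.24538 u=1.12290 d=0.89055 q=0.55422 e^(-rΔt)=0.98104
t_8 payoffs: 84.7827 71.9002 55.6566 35.1751 9.3500 0.0000 0.0000 0.0000 0.0000
t_7: node(7,0) S=55.4457 payoff=78.7143 vs cont=76.1710 → 78.7143 [stop]  node(7,1) S=69.9114 payoff=64.2486 vs cont=61.7053 → 64.2486 [stop]  node(7,2) S=88.1513 payoff=46.0087 vs cont=43.4654 → 46.0087 [stop]  node(7,3) S=111.1499 payoff=23.0101 vs cont=20.4668 → 23.0101 [stop]  node(7,4) S=140.1489 payoff=0.0000 vs cont=4.0890 → 4.0890 [wait]  node(7,5) S=176.7137 payoff=0.0000 vs cont=0.0000 → 0.0000 [wait]  node(7,6) S=222.8182 payoff=0.0000 vs cont=0.0000 → 0.0000 [wait]  node(7,7) S=280.9513 payoff=0.0000 vs cont=0.0000 → 0.0000 [wait]  ⇒ S*(7)=111.1499
t_6: node(6,0) S=62.2598 payoff=71.9002 vs cont=69.3569 → 71.9002 [stop]  node(6,1) S=78.5034 payoff=55.6566 vs cont=53.1133 → 55.6566 [stop]  node(6,2) S=98.9849 payoff=35.1751 vs cont=32.6318 → 35.1751 [stop]  node(6,3) S=124.8100 payoff=9.3500 vs cont=12.2862 → 12.2862 [wait]  node(6,4) S=157.3729 payoff=0.0000 vs cont=1.7882 → 1.7882 [wait]  node(6,5) S=198.4314 payoff=0.0000 vs cont=0.0000 → 0.0000 [wait]  node(6,6) S=250.2020 payoff=0.0000 vs cont=0.0000 → 0.0000 [wait]  ⇒ S*(6)=98.9849
t_5: node(5,0) S=69.9114 payoff=64.2486 vs cont=61.7053 → 64.2486 [stop]  node(5,1) S=88.1513 payoff=46.0087 vs cont=43.4654 → 46.0087 [stop]  node(5,2) S=111.1499 payoff=23.0101 vs cont=22.0632 → 23.0101 [stop]  node(5,3) S=140.1489 payoff=0.0000 vs cont=6.3454 → 6.3454 [wait]  node(5,4) S=176.7137 payoff=0.0000 vs cont=0.7820 → 0.7820 [wait]  node(5,5) S=222.8182 payoff=0.0000 vs cont=0.0000 → 0.0000 [wait]  ⇒ S*(5)=111.1499
t_4: node(4,0) S=78.5034 payoff=55.6566 vs cont=53.1133 → 55.6566 [stop]  node(4,1) S=98.9849 payoff=35.1751 vs cont=32.6318 → 35.1751 [stop]  node(4,2) S=124.8100 payoff=9.3500 vs cont=13.5130 → 13.5130 [wait]  node(4,3) S=157.3729 payoff=0.0000 vs cont=3.2002 → 3.2002 [wait]  node(4,4) S=198.4314 payoff=0.0000 vs cont=0.3420 → 0.3420 [wait]  ⇒ S*(4)=98.9849
t_3: node(3,0) S=88.1513 payoff=46.0087 vs cont=43.4654 → 46.0087 [stop]  node(3,1) S=111.1499 payoff=23.0101 vs cont=22.7303 → 23.0101 [stop]  node(3,2) S=140.1489 payoff=0.0000 vs cont=7.6496 → 7.6496 [wait]  node(3,3) S=176.7137 payoff=0.0000 vs cont=1.5855 → 1.5855 [wait]  ⇒ S*(3)=111.1499
t_2: node(2,0) S=98.9849 payoff=35.1751 vs cont=32.6318 → 35.1751 [stop]  node(2,1) S=124.8100 payoff=9.3500 vs cont=14.2222 → 14.2222 [wait]  node(2,2) S=157.3729 payoff=0.0000 vs cont=4.2074 → 4.2074 [wait]  ⇒ S*(2)=98.9849
t_1: node(1,0) S=111.1499 payoff=23.0101 vs cont=23.1158 → 23.1158 [wait]  node(1,1) S=140.1489 payoff=0.0000 vs cont=8.5074 → 8.5074 [wait]  ⇒ S*(1)=-
t_0: node(0,0) S=124.8100 payoff=9.3500 vs cont=14.7348 → 14.7348 [wait]  ⇒ S*(0)=-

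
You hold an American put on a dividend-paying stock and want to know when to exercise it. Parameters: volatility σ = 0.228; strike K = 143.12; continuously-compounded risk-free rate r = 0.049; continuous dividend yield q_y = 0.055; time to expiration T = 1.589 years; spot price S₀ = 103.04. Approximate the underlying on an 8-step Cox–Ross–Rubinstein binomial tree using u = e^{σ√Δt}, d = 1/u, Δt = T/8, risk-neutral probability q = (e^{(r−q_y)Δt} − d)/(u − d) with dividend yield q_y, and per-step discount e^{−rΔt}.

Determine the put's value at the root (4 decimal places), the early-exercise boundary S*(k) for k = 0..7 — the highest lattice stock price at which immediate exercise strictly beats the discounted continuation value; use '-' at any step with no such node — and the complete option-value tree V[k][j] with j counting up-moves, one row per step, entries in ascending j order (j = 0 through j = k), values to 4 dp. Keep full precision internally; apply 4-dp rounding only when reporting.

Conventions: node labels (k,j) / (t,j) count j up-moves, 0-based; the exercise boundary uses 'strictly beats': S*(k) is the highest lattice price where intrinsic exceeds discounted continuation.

Δt=0.19862  u=1.10696  d=0.90338  q=0.46877  discount=0.99031
step 8 (expiry): payoffs max(K−S,0) = 97.4150 87.1153 74.4946 59.0298 40.0800 16.8599 0.0000 0.0000 0.0000
step 7: (k=7,j=0): S=50.5934, K−S=92.5266, hold=91.6901 ⇒ V=92.5266 exercise | (k=7,j=1): S=61.9947, K−S=81.1253, hold=80.4127 ⇒ V=81.1253 exercise | (k=7,j=2): S=75.9653, K−S=67.1547, hold=66.5939 ⇒ V=67.1547 exercise | (k=7,j=3): S=93.0841, K−S=50.0359, hold=49.6610 ⇒ V=50.0359 exercise | (k=7,j=4): S=114.0607, K−S=29.0593, hold=28.9124 ⇒ V=29.0593 exercise | (k=7,j=5): S=139.7644, K−S=3.3556, hold=8.8697 ⇒ V=8.8697 continue | (k=7,j=6): S=171.2604, K−S=0.0000, hold=0.0000 ⇒ V=0.0000 continue | (k=7,j=7): S=209.8541, K−S=0.0000, hold=0.0000 ⇒ V=0.0000 continue  boundary S*=114.0607
step 6: (k=6,j=0): S=56.0047, K−S=87.1153, hold=86.3376 ⇒ V=87.1153 exercise | (k=6,j=1): S=68.6254, K−S=74.4946, hold=73.8540 ⇒ V=74.4946 exercise | (k=6,j=2): S=84.0902, K−S=59.0298, hold=58.5573 ⇒ V=59.0298 exercise | (k=6,j=3): S=103.0400, K−S=40.0800, hold=39.8133 ⇒ V=40.0800 exercise | (k=6,j=4): S=126.2601, K−S=16.8599, hold=19.4053 ⇒ V=19.4053 continue | (k=6,j=5): S=154.7130, K−S=0.0000, hold=4.6663 ⇒ V=4.6663 continue | (k=6,j=6): S=189.5777, K−S=0.0000, hold=0.0000 ⇒ V=0.0000 continue  boundary S*=103.0400
step 5: (k=5,j=0): S=61.9947, K−S=81.1253, hold=80.4127 ⇒ V=81.1253 exercise | (k=5,j=1): S=75.9653, K−S=67.1547, hold=66.5939 ⇒ V=67.1547 exercise | (k=5,j=2): S=93.0841, K−S=50.0359, hold=49.6610 ⇒ V=50.0359 exercise | (k=5,j=3): S=114.0607, K−S=29.0593, hold=30.0940 ⇒ V=30.0940 continue | (k=5,j=4): S=139.7644, K−S=3.3556, hold=12.3751 ⇒ V=12.3751 continue | (k=5,j=5): S=171.2604, K−S=0.0000, hold=2.4549 ⇒ V=2.4549 continue  boundary S*=93.0841
step 4: (k=4,j=0): S=68.6254, K−S=74.4946, hold=73.8540 ⇒ V=74.4946 exercise | (k=4,j=1): S=84.0902, K−S=59.0298, hold=58.5573 ⇒ V=59.0298 exercise | (k=4,j=2): S=103.0400, K−S=40.0800, hold=40.2937 ⇒ V=40.2937 continue | (k=4,j=3): S=126.2601, K−S=16.8599, hold=21.5769 ⇒ V=21.5769 continue | (k=4,j=4): S=154.7130, K−S=0.0000, hold=7.6500 ⇒ V=7.6500 continue  boundary S*=84.0902
step 3: (k=3,j=0): S=75.9653, K−S=67.1547, hold=66.5939 ⇒ V=67.1547 exercise | (k=3,j=1): S=93.0841, K−S=50.0359, hold=49.7603 ⇒ V=50.0359 exercise | (k=3,j=2): S=114.0607, K−S=29.0593, hold=31.2146 ⇒ V=31.2146 continue | (k=3,j=3): S=139.7644, K−S=3.3556, hold=14.9027 ⇒ V=14.9027 continue  boundary S*=93.0841
step 2: (k=2,j=0): S=84.0902, K−S=59.0298, hold=58.5573 ⇒ V=59.0298 exercise | (k=2,j=1): S=103.0400, K−S=40.0800, hold=40.8139 ⇒ V=40.8139 continue | (k=2,j=2): S=126.2601, K−S=16.8599, hold=23.3398 ⇒ V=23.3398 continue  boundary S*=84.0902
step 1: (k=1,j=0): S=93.0841, K−S=50.0359, hold=50.0017 ⇒ V=50.0359 exercise | (k=1,j=1): S=114.0607, K−S=29.0593, hold=32.3067 ⇒ V=32.3067 continue  boundary S*=93.0841
step 0: (k=0,j=0): S=103.0400, K−S=40.0800, hold=41.3209 ⇒ V=41.3209 continue  boundary S*=-

price = 41.3209
boundary = - 93.0841 84.0902 93.0841 84.0902 93.0841 103.0400 114.0607
tree:
41.3209
50.0359 32.3067
59.0298 40.8139 23.3398
67.1547 50.0359 31.2146 14.9027
74.4946 59.0298 40.2937 21.5769 7.6500
81.1253 67.1547 50.0359 30.0940 12.3751 2.4549
87.1153 74.4946 59.0298 40.0800 19.4053 4.6663 0.0000
92.5266 81.1253 67.1547 50.0359 29.0593 8.8697 0.0000 0.0000
97.4150 87.1153 74.4946 59.0298 40.0800 16.8599 0.0000 0.0000 0.0000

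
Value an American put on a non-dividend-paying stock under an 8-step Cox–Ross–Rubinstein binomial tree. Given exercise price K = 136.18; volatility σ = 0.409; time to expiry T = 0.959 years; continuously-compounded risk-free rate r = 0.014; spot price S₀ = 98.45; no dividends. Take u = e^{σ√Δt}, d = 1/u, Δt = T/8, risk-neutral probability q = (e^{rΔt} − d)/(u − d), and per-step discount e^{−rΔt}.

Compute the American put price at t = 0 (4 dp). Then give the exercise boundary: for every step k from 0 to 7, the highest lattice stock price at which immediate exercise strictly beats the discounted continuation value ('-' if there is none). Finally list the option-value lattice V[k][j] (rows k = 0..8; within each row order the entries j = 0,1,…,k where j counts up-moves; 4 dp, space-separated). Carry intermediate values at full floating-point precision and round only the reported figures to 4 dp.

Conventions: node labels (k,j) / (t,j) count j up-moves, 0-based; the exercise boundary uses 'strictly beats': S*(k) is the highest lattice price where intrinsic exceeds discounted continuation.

Δt=0.11987  u=1.15212  d=0.86796  q=0.47057  discount=0.99832
step 8 (expiry): payoffs max(K−S,0) = 104.4683 94.0862 80.3050 62.0120 37.7300 5.4983 0.0000 0.0000 0.0000
step 7: (k=7,j=0): S=36.5358, K−S=99.6442, hold=99.4158 ⇒ V=99.6442 exercise | (k=7,j=1): S=48.4973, K−S=87.6827, hold=87.4543 ⇒ V=87.6827 exercise | (k=7,j=2): S=64.3750, K−S=71.8050, hold=71.5767 ⇒ V=71.8050 exercise | (k=7,j=3): S=85.4508, K−S=50.7292, hold=50.5008 ⇒ V=50.7292 exercise | (k=7,j=4): S=113.4267, K−S=22.7533, hold=22.5250 ⇒ V=22.7533 exercise | (k=7,j=5): S=150.5617, K−S=0.0000, hold=2.9061 ⇒ V=2.9061 continue | (k=7,j=6): S=199.8543, K−S=0.0000, hold=0.0000 ⇒ V=0.0000 continue | (k=7,j=7): S=265.2849, K−S=0.0000, hold=0.0000 ⇒ V=0.0000 continue  boundary S*=113.4267
step 6: (k=6,j=0): S=42.0938, K−S=94.0862, hold=93.8578 ⇒ V=94.0862 exercise | (k=6,j=1): S=55.8750, K−S=80.3050, hold=80.0766 ⇒ V=80.3050 exercise | (k=6,j=2): S=74.1680, K−S=62.0120, hold=61.7836 ⇒ V=62.0120 exercise | (k=6,j=3): S=98.4500, K−S=37.7300, hold=37.5016 ⇒ V=37.7300 exercise | (k=6,j=4): S=130.6817, K−S=5.4983, hold=13.3913 ⇒ V=13.3913 continue | (k=6,j=5): S=173.4658, K−S=0.0000, hold=1.5360 ⇒ V=1.5360 continue | (k=6,j=6): S=230.2571, K−S=0.0000, hold=0.0000 ⇒ V=0.0000 continue  boundary S*=98.4500
step 5: (k=5,j=0): S=48.4973, K−S=87.6827, hold=87.4543 ⇒ V=87.6827 exercise | (k=5,j=1): S=64.3750, K−S=71.8050, hold=71.5767 ⇒ V=71.8050 exercise | (k=5,j=2): S=85.4508, K−S=50.7292, hold=50.5008 ⇒ V=50.7292 exercise | (k=5,j=3): S=113.4267, K−S=22.7533, hold=26.2329 ⇒ V=26.2329 continue | (k=5,j=4): S=150.5617, K−S=0.0000, hold=7.7995 ⇒ V=7.7995 continue | (k=5,j=5): S=199.8543, K−S=0.0000, hold=0.8118 ⇒ V=0.8118 continue  boundary S*=85.4508
step 4: (k=4,j=0): S=55.8750, K−S=80.3050, hold=80.0766 ⇒ V=80.3050 exercise | (k=4,j=1): S=74.1680, K−S=62.0120, hold=61.7836 ⇒ V=62.0120 exercise | (k=4,j=2): S=98.4500, K−S=37.7300, hold=39.1363 ⇒ V=39.1363 continue | (k=4,j=3): S=130.6817, K−S=5.4983, hold=17.5293 ⇒ V=17.5293 continue | (k=4,j=4): S=173.4658, K−S=0.0000, hold=4.5038 ⇒ V=4.5038 continue  boundary S*=74.1680
step 3: (k=3,j=0): S=64.3750, K−S=71.8050, hold=71.5767 ⇒ V=71.8050 exercise | (k=3,j=1): S=85.4508, K−S=50.7292, hold=51.1615 ⇒ V=51.1615 continue | (k=3,j=2): S=113.4267, K−S=22.7533, hold=28.9202 ⇒ V=28.9202 continue | (k=3,j=3): S=150.5617, K−S=0.0000, hold=11.3808 ⇒ V=11.3808 continue  boundary S*=64.3750
step 2: (k=2,j=0): S=74.1680, K−S=62.0120, hold=61.9867 ⇒ V=62.0120 exercise | (k=2,j=1): S=98.4500, K−S=37.7300, hold=40.6272 ⇒ V=40.6272 continue | (k=2,j=2): S=130.6817, K−S=5.4983, hold=20.6320 ⇒ V=20.6320 continue  boundary S*=74.1680
step 1: (k=1,j=0): S=85.4508, K−S=50.7292, hold=51.8619 ⇒ V=51.8619 continue | (k=1,j=1): S=113.4267, K−S=22.7533, hold=31.1658 ⇒ V=31.1658 continue  boundary S*=-
step 0: (k=0,j=0): S=98.4500, K−S=37.7300, hold=42.0523 ⇒ V=42.0523 continue  boundary S*=-

price = 42.0523
boundary = - - 74.1680 64.3750 74.1680 85.4508 98.4500 113.4267
tree:
42.0523
51.8619 31.1658
62.0120 40.6272 20.6320
71.8050 51.1615 28.9202 11.3808
80.3050 62.0120 39.1363 17.5293 4.5038
87.6827 71.8050 50.7292 26.2329 7.7995 0.8118
94.0862 80.3050 62.0120 37.7300 13.3913 1.5360 0.0000
99.6442 87.6827 71.8050 50.7292 22.7533 2.9061 0.0000 0.0000
104.4683 94.0862 80.3050 62.0120 37.7300 5.4983 0.0000 0.0000 0.0000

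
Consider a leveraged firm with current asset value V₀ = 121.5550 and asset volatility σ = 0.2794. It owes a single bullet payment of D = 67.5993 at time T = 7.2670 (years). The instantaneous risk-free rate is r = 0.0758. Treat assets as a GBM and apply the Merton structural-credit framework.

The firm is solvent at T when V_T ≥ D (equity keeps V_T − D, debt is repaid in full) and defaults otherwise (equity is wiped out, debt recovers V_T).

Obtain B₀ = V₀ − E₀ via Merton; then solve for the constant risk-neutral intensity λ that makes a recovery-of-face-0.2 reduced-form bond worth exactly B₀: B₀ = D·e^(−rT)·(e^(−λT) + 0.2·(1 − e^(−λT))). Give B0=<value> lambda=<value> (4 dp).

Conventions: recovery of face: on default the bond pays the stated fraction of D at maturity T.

Equity is a call on the firm's assets struck at D = 67.5993:
d₁ = [ln(V₀/D) + (r + σ²/2)T] / (σ√T)
   = [ln(121.5550/67.5993) + (0.0758 + 0.5·0.2794²)·7.2670] / (0.2794·√7.2670)
   = [0.586769 + 0.834485] / 0.753189 = 1.886983
d₂ = d₁ − σ√T = 1.886983 − 0.753189 = 1.133794
N(d₁) = 0.970419,  N(d₂) = 0.871559,  e^(−rT) = 0.576466
E₀ = V₀·N(d₁) − D·e^(−rT)·N(d₂)
   = 121.5550·0.970419 − 67.5993·0.576466·0.871559 = 83.995694
B₀ = V₀ − E₀ = 121.5550 − 83.995694 = 37.559306
e^(−λT) = (B₀·e^(rT)/D − 0.2)/(1 − 0.2) = (37.5593·1.734707/67.5993 − 0.2)/0.8 = 0.95479032
λ = −ln(0.95479032)/7.2670 = 0.006366

B0=37.5593 lambda=0.0064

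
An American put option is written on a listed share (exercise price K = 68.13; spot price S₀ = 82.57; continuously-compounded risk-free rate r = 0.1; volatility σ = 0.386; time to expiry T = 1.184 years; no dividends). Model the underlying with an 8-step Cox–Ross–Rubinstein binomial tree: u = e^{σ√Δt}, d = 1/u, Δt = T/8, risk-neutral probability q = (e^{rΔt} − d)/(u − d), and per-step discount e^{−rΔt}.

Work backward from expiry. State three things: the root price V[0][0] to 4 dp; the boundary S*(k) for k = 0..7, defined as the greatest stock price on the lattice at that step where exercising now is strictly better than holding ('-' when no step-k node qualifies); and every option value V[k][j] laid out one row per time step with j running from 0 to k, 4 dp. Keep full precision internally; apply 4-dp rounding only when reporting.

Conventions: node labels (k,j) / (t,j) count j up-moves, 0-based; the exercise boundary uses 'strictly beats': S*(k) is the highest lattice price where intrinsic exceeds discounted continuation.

Δt=0.14800  u=1.16009  d=0.86200  q=0.51296  discount=0.98531
step 8 (expiry): payoffs max(K−S,0) = 42.9596 34.2555 22.5414 6.7765 0.0000 0.0000 0.0000 0.0000 0.0000
step 7: (k=7,j=0): S=29.1999, K−S=38.9301, hold=37.9292 ⇒ V=38.9301 exercise | (k=7,j=1): S=39.2975, K−S=28.8325, hold=27.8316 ⇒ V=28.8325 exercise | (k=7,j=2): S=52.8869, K−S=15.2431, hold=14.2422 ⇒ V=15.2431 exercise | (k=7,j=3): S=71.1755, K−S=0.0000, hold=3.2519 ⇒ V=3.2519 continue | (k=7,j=4): S=95.7886, K−S=0.0000, hold=0.0000 ⇒ V=0.0000 continue | (k=7,j=5): S=128.9130, K−S=0.0000, hold=0.0000 ⇒ V=0.0000 continue | (k=7,j=6): S=173.4921, K−S=0.0000, hold=0.0000 ⇒ V=0.0000 continue | (k=7,j=7): S=233.4870, K−S=0.0000, hold=0.0000 ⇒ V=0.0000 continue  boundary S*=52.8869
step 6: (k=6,j=0): S=33.8745, K−S=34.2555, hold=33.2546 ⇒ V=34.2555 exercise | (k=6,j=1): S=45.5886, K−S=22.5414, hold=21.5405 ⇒ V=22.5414 exercise | (k=6,j=2): S=61.3535, K−S=6.7765, hold=8.9585 ⇒ V=8.9585 continue | (k=6,j=3): S=82.5700, K−S=0.0000, hold=1.5605 ⇒ V=1.5605 continue | (k=6,j=4): S=111.1233, K−S=0.0000, hold=0.0000 ⇒ V=0.0000 continue | (k=6,j=5): S=149.5506, K−S=0.0000, hold=0.0000 ⇒ V=0.0000 continue | (k=6,j=6): S=201.2664, K−S=0.0000, hold=0.0000 ⇒ V=0.0000 continue  boundary S*=45.5886
step 5: (k=5,j=0): S=39.2975, K−S=28.8325, hold=27.8316 ⇒ V=28.8325 exercise | (k=5,j=1): S=52.8869, K−S=15.2431, hold=15.3451 ⇒ V=15.3451 continue | (k=5,j=2): S=71.1755, K−S=0.0000, hold=5.0878 ⇒ V=5.0878 continue | (k=5,j=3): S=95.7886, K−S=0.0000, hold=0.7489 ⇒ V=0.7489 continue | (k=5,j=4): S=128.9130, K−S=0.0000, hold=0.0000 ⇒ V=0.0000 continue | (k=5,j=5): S=173.4921, K−S=0.0000, hold=0.0000 ⇒ V=0.0000 continue  boundary S*=39.2975
step 4: (k=4,j=0): S=45.5886, K−S=22.5414, hold=21.5920 ⇒ V=22.5414 exercise | (k=4,j=1): S=61.3535, K−S=6.7765, hold=9.9353 ⇒ V=9.9353 continue | (k=4,j=2): S=82.5700, K−S=0.0000, hold=2.8200 ⇒ V=2.8200 continue | (k=4,j=3): S=111.1233, K−S=0.0000, hold=0.3594 ⇒ V=0.3594 continue | (k=4,j=4): S=149.5506, K−S=0.0000, hold=0.0000 ⇒ V=0.0000 continue  boundary S*=45.5886
step 3: (k=3,j=0): S=52.8869, K−S=15.2431, hold=15.8388 ⇒ V=15.8388 continue | (k=3,j=1): S=71.1755, K−S=0.0000, hold=6.1931 ⇒ V=6.1931 continue | (k=3,j=2): S=95.7886, K−S=0.0000, hold=1.5349 ⇒ V=1.5349 continue | (k=3,j=3): S=128.9130, K−S=0.0000, hold=0.1725 ⇒ V=0.1725 continue  boundary S*=-
step 2: (k=2,j=0): S=61.3535, K−S=6.7765, hold=10.7309 ⇒ V=10.7309 continue | (k=2,j=1): S=82.5700, K−S=0.0000, hold=3.7477 ⇒ V=3.7477 continue | (k=2,j=2): S=111.1233, K−S=0.0000, hold=0.8237 ⇒ V=0.8237 continue  boundary S*=-
step 1: (k=1,j=0): S=71.1755, K−S=0.0000, hold=7.0438 ⇒ V=7.0438 continue | (k=1,j=1): S=95.7886, K−S=0.0000, hold=2.2148 ⇒ V=2.2148 continue  boundary S*=-
step 0: (k=0,j=0): S=82.5700, K−S=0.0000, hold=4.4996 ⇒ V=4.4996 continue  boundary S*=-

price = 4.4996
boundary = - - - - 45.5886 39.2975 45.5886 52.8869
tree:
4.4996
7.0438 2.2148
10.7309 3.7477 0.8237
15.8388 6.1931 1.5349 0.1725
22.5414 9.9353 2.8200 0.3594 0.0000
28.8325 15.3451 5.0878 0.7489 0.0000 0.0000
34.2555 22.5414 8.9585 1.5605 0.0000 0.0000 0.0000
38.9301 28.8325 15.2431 3.2519 0.0000 0.0000 0.0000 0.0000
42.9596 34.2555 22.5414 6.7765 0.0000 0.0000 0.0000 0.0000 0.0000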